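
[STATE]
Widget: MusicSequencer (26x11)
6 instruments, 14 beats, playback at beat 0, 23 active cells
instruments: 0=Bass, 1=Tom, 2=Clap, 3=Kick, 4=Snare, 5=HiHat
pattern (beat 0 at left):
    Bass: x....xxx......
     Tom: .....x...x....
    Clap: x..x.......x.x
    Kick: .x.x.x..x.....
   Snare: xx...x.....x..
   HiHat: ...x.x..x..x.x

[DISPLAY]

      ▼1234567890123      
  Bass█····███······      
   Tom·····█···█····      
  Clap█··█·······█·█      
  Kick·█·█·█··█·····      
 Snare██···█·····█··      
 HiHat···█·█··█··█·█      
                          
                          
                          
                          


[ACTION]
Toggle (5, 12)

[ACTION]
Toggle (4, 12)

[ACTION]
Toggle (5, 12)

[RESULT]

      ▼1234567890123      
  Bass█····███······      
   Tom·····█···█····      
  Clap█··█·······█·█      
  Kick·█·█·█··█·····      
 Snare██···█·····██·      
 HiHat···█·█··█··█·█      
                          
                          
                          
                          


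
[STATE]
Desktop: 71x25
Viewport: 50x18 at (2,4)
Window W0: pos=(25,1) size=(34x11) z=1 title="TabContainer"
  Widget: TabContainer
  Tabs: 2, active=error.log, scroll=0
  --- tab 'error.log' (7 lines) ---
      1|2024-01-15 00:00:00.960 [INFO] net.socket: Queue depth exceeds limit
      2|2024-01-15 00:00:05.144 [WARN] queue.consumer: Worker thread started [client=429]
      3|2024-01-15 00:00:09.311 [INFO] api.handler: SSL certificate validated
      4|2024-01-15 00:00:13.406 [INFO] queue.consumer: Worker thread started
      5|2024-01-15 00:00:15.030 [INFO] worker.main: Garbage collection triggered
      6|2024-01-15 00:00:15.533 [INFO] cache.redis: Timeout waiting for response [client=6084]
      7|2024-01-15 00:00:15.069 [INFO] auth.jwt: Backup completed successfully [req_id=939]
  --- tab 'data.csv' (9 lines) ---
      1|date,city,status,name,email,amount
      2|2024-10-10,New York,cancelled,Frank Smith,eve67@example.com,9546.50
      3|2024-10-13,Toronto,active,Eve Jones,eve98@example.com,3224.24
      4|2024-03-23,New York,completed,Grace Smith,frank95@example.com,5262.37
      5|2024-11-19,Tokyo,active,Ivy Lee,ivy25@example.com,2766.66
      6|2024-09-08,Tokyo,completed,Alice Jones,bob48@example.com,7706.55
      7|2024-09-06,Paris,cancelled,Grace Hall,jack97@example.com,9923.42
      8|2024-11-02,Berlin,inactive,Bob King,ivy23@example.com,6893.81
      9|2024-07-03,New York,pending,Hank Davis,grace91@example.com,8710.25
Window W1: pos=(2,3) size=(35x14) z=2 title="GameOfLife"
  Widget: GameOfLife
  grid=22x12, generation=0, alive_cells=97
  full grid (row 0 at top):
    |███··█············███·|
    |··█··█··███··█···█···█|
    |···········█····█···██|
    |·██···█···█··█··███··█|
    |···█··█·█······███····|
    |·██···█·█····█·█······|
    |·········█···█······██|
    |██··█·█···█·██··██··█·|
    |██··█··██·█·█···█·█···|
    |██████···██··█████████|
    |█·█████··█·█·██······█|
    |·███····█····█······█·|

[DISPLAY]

┃ GameOfLife                      ┃│ data.csv     
┠─────────────────────────────────┨───────────────
┃Gen: 0                           ┃00:00:00.960 [I
┃··█··█··███··█···█···█           ┃00:00:05.144 [W
┃···········█····█···██           ┃00:00:09.311 [I
┃·██···█···█··█··███··█           ┃00:00:13.406 [I
┃···█··█·█······███····           ┃00:00:15.030 [I
┃·██···█·█····█·█······           ┃━━━━━━━━━━━━━━━
┃·········█···█······██           ┃               
┃██··█·█···█·██··██··█·           ┃               
┃██··█··██·█·█···█·█···           ┃               
┃██████···██··█████████           ┃               
┗━━━━━━━━━━━━━━━━━━━━━━━━━━━━━━━━━┛               
                                                  
                                                  
                                                  
                                                  
                                                  


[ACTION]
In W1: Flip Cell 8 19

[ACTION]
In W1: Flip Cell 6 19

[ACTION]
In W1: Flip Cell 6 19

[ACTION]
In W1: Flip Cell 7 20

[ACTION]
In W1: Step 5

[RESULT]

┃ GameOfLife                      ┃│ data.csv     
┠─────────────────────────────────┨───────────────
┃Gen: 5                           ┃00:00:00.960 [I
┃··██··············█·█·           ┃00:00:05.144 [W
┃··██·█················           ┃00:00:09.311 [I
┃···█···█·········█·█··           ┃00:00:13.406 [I
┃····█··██·······█·····           ┃00:00:15.030 [I
┃···█···██·······███···           ┃━━━━━━━━━━━━━━━
┃██··█·██········███···           ┃               
┃██···█············█···           ┃               
┃············█······█··           ┃               
┃·······█·······█·█·█··           ┃               
┗━━━━━━━━━━━━━━━━━━━━━━━━━━━━━━━━━┛               
                                                  
                                                  
                                                  
                                                  
                                                  


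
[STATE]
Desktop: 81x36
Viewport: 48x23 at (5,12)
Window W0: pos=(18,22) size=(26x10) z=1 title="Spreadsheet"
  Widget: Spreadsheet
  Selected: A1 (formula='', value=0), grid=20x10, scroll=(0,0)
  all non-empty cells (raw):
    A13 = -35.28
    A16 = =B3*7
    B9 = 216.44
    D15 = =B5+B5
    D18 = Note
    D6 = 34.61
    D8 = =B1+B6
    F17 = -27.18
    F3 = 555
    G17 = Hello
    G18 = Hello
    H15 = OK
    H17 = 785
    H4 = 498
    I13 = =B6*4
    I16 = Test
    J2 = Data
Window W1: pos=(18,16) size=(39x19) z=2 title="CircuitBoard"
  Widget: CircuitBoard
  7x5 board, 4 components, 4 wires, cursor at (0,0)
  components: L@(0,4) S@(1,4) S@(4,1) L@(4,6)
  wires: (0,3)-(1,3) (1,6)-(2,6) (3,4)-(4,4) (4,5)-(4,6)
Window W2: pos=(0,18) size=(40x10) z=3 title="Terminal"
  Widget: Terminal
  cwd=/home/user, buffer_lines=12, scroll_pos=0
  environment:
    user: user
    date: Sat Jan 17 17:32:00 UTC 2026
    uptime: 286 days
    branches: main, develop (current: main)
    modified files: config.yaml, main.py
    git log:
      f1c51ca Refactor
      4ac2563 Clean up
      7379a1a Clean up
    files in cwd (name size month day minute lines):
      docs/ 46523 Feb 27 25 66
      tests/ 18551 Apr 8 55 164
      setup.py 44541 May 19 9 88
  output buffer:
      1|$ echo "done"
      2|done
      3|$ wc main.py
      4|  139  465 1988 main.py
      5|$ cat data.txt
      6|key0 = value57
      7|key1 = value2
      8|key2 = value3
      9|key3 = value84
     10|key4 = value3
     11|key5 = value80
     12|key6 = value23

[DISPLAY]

                                                
                                                
                                                
                                                
             ┏━━━━━━━━━━━━━━━━━━━━━━━━━━━━━━━━━━
             ┃ CircuitBoard                     
━━━━━━━━━━━━━━━━━━━━━━━━━━━━━━━━━━┓─────────────
minal                             ┃             
──────────────────────────────────┨             
ho "done"                         ┃             
                                  ┃       ·     
 main.py                          ┃       │     
9  465 1988 main.py               ┃       ·     
t data.txt                        ┃             
 = value57                        ┃             
━━━━━━━━━━━━━━━━━━━━━━━━━━━━━━━━━━┛             
             ┃4       S           ·   · ─ L     
             ┃Cursor: (0,0)                     
             ┃                                  
             ┃                                  
             ┃                                  
             ┃                                  
             ┗━━━━━━━━━━━━━━━━━━━━━━━━━━━━━━━━━━


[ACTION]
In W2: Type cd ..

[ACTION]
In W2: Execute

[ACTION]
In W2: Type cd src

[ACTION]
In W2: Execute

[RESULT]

                                                
                                                
                                                
                                                
             ┏━━━━━━━━━━━━━━━━━━━━━━━━━━━━━━━━━━
             ┃ CircuitBoard                     
━━━━━━━━━━━━━━━━━━━━━━━━━━━━━━━━━━┓─────────────
minal                             ┃             
──────────────────────────────────┨             
 = value23                        ┃             
 ..                               ┃       ·     
                                  ┃       │     
 src                              ┃       ·     
                                  ┃             
                                  ┃             
━━━━━━━━━━━━━━━━━━━━━━━━━━━━━━━━━━┛             
             ┃4       S           ·   · ─ L     
             ┃Cursor: (0,0)                     
             ┃                                  
             ┃                                  
             ┃                                  
             ┃                                  
             ┗━━━━━━━━━━━━━━━━━━━━━━━━━━━━━━━━━━


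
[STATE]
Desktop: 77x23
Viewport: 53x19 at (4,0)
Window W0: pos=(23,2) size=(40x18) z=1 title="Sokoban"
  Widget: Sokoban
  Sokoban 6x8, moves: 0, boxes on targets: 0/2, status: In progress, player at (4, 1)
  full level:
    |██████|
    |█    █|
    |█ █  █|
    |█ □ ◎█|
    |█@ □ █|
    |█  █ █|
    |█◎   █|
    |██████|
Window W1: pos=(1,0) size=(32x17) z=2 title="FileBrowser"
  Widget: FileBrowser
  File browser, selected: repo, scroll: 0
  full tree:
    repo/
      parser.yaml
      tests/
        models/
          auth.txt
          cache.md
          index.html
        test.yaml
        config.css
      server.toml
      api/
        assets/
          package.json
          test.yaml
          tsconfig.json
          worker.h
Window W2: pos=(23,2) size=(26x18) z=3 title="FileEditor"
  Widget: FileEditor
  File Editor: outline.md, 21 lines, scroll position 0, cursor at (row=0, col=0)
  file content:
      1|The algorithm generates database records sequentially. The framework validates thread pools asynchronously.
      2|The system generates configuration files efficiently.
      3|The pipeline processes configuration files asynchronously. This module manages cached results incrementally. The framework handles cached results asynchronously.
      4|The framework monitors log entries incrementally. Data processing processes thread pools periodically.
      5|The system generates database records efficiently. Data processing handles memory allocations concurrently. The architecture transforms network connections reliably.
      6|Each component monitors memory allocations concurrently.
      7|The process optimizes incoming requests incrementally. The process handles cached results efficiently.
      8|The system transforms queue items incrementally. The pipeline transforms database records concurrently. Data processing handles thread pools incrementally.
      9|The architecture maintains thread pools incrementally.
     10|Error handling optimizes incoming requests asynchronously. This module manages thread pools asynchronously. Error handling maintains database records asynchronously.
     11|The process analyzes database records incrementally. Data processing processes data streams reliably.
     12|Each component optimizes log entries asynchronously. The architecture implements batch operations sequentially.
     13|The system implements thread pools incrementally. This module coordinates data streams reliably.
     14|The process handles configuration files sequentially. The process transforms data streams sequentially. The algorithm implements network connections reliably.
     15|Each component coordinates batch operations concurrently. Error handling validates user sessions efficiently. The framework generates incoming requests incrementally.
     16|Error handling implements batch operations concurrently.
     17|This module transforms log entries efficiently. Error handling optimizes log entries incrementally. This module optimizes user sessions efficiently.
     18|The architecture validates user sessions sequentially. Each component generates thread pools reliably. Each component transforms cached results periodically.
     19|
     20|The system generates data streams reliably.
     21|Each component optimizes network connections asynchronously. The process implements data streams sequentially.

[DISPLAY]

━━━━━━━━━━━━━━━━━━━━━━━━━━━━┓                        
ileBrowser                  ┃                        
───────────────────┏━━━━━━━━━━━━━━━━━━━━━━━━┓━━━━━━━━
[-] repo/          ┃ FileEditor             ┃        
  parser.yaml      ┠────────────────────────┨────────
  [+] tests/       ┃█he algorithm generates▲┃        
  server.toml      ┃The system generates co█┃        
  [+] api/         ┃The pipeline processes ░┃        
                   ┃The framework monitors ░┃        
                   ┃The system generates da░┃        
                   ┃Each component monitors░┃        
                   ┃The process optimizes i░┃        
                   ┃The system transforms q░┃        
                   ┃The architecture mainta░┃        
                   ┃Error handling optimize░┃        
                   ┃The process analyzes da░┃        
━━━━━━━━━━━━━━━━━━━┃Each component optimize░┃        
                   ┃The system implements t░┃        
                   ┃The process handles con▼┃        


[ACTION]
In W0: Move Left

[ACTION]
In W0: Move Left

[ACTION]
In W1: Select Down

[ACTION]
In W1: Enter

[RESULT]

━━━━━━━━━━━━━━━━━━━━━━━━━━━━┓                        
ileBrowser                  ┃                        
───────────────────┏━━━━━━━━━━━━━━━━━━━━━━━━┓━━━━━━━━
[-] repo/          ┃ FileEditor             ┃        
> parser.yaml      ┠────────────────────────┨────────
  [+] tests/       ┃█he algorithm generates▲┃        
  server.toml      ┃The system generates co█┃        
  [+] api/         ┃The pipeline processes ░┃        
                   ┃The framework monitors ░┃        
                   ┃The system generates da░┃        
                   ┃Each component monitors░┃        
                   ┃The process optimizes i░┃        
                   ┃The system transforms q░┃        
                   ┃The architecture mainta░┃        
                   ┃Error handling optimize░┃        
                   ┃The process analyzes da░┃        
━━━━━━━━━━━━━━━━━━━┃Each component optimize░┃        
                   ┃The system implements t░┃        
                   ┃The process handles con▼┃        


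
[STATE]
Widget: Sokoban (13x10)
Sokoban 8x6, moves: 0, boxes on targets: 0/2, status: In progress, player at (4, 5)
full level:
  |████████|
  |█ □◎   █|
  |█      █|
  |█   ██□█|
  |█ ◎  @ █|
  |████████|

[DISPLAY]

████████     
█ □◎   █     
█      █     
█   ██□█     
█ ◎  @ █     
████████     
Moves: 0  0/2
             
             
             


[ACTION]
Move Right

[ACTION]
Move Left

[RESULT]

████████     
█ □◎   █     
█      █     
█   ██□█     
█ ◎  @ █     
████████     
Moves: 2  0/2
             
             
             


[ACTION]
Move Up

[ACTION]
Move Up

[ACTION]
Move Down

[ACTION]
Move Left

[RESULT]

████████     
█ □◎   █     
█      █     
█   ██□█     
█ ◎ @  █     
████████     
Moves: 3  0/2
             
             
             


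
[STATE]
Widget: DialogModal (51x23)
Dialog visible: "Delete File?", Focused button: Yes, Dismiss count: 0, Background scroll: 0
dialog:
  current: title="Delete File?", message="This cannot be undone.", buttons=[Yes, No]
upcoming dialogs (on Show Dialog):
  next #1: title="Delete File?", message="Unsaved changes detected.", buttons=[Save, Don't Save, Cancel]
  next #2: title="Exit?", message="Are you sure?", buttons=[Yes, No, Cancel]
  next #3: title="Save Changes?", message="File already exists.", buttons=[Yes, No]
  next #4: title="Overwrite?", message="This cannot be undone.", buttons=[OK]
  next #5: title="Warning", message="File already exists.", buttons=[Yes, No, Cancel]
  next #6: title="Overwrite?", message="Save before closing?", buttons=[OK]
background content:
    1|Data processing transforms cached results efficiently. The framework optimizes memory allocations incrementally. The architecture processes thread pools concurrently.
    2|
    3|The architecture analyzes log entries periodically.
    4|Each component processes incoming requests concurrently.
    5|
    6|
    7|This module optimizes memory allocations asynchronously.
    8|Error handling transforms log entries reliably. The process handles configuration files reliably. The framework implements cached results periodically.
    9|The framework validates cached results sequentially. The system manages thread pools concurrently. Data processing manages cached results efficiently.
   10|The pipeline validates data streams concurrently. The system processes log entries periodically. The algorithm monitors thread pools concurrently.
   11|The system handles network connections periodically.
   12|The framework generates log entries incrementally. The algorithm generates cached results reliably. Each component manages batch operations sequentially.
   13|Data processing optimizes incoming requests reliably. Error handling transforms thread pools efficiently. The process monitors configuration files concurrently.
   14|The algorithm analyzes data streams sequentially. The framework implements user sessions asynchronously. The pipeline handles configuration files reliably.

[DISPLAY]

Data processing transforms cached results efficient
                                                   
The architecture analyzes log entries periodically.
Each component processes incoming requests concurre
                                                   
                                                   
This module optimizes memory allocations asynchrono
Error handling transforms log entries reliably. The
The framework validates cached results sequentially
The pipeline┌────────────────────────┐ncurrently. T
The system h│      Delete File?      │ periodically
The framewor│ This cannot be undone. │crementally. 
Data process│       [Yes]  No        │uests reliabl
The algorith└────────────────────────┘quentially. T
                                                   
                                                   
                                                   
                                                   
                                                   
                                                   
                                                   
                                                   
                                                   


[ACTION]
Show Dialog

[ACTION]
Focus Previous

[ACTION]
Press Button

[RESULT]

Data processing transforms cached results efficient
                                                   
The architecture analyzes log entries periodically.
Each component processes incoming requests concurre
                                                   
                                                   
This module optimizes memory allocations asynchrono
Error handling transforms log entries reliably. The
The framework validates cached results sequentially
The pipeline validates data streams concurrently. T
The system handles network connections periodically
The framework generates log entries incrementally. 
Data processing optimizes incoming requests reliabl
The algorithm analyzes data streams sequentially. T
                                                   
                                                   
                                                   
                                                   
                                                   
                                                   
                                                   
                                                   
                                                   


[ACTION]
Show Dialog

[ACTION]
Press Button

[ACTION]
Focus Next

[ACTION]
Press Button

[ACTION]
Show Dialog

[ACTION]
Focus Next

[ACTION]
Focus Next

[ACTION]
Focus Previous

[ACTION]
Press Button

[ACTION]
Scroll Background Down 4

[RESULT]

                                                   
                                                   
This module optimizes memory allocations asynchrono
Error handling transforms log entries reliably. The
The framework validates cached results sequentially
The pipeline validates data streams concurrently. T
The system handles network connections periodically
The framework generates log entries incrementally. 
Data processing optimizes incoming requests reliabl
The algorithm analyzes data streams sequentially. T
                                                   
                                                   
                                                   
                                                   
                                                   
                                                   
                                                   
                                                   
                                                   
                                                   
                                                   
                                                   
                                                   


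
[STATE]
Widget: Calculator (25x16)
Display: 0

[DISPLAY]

                        0
┌───┬───┬───┬───┐        
│ 7 │ 8 │ 9 │ ÷ │        
├───┼───┼───┼───┤        
│ 4 │ 5 │ 6 │ × │        
├───┼───┼───┼───┤        
│ 1 │ 2 │ 3 │ - │        
├───┼───┼───┼───┤        
│ 0 │ . │ = │ + │        
├───┼───┼───┼───┤        
│ C │ MC│ MR│ M+│        
└───┴───┴───┴───┘        
                         
                         
                         
                         


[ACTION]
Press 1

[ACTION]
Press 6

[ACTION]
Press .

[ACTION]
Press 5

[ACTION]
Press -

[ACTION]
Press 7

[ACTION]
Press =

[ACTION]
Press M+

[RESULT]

                      9.5
┌───┬───┬───┬───┐        
│ 7 │ 8 │ 9 │ ÷ │        
├───┼───┼───┼───┤        
│ 4 │ 5 │ 6 │ × │        
├───┼───┼───┼───┤        
│ 1 │ 2 │ 3 │ - │        
├───┼───┼───┼───┤        
│ 0 │ . │ = │ + │        
├───┼───┼───┼───┤        
│ C │ MC│ MR│ M+│        
└───┴───┴───┴───┘        
                         
                         
                         
                         


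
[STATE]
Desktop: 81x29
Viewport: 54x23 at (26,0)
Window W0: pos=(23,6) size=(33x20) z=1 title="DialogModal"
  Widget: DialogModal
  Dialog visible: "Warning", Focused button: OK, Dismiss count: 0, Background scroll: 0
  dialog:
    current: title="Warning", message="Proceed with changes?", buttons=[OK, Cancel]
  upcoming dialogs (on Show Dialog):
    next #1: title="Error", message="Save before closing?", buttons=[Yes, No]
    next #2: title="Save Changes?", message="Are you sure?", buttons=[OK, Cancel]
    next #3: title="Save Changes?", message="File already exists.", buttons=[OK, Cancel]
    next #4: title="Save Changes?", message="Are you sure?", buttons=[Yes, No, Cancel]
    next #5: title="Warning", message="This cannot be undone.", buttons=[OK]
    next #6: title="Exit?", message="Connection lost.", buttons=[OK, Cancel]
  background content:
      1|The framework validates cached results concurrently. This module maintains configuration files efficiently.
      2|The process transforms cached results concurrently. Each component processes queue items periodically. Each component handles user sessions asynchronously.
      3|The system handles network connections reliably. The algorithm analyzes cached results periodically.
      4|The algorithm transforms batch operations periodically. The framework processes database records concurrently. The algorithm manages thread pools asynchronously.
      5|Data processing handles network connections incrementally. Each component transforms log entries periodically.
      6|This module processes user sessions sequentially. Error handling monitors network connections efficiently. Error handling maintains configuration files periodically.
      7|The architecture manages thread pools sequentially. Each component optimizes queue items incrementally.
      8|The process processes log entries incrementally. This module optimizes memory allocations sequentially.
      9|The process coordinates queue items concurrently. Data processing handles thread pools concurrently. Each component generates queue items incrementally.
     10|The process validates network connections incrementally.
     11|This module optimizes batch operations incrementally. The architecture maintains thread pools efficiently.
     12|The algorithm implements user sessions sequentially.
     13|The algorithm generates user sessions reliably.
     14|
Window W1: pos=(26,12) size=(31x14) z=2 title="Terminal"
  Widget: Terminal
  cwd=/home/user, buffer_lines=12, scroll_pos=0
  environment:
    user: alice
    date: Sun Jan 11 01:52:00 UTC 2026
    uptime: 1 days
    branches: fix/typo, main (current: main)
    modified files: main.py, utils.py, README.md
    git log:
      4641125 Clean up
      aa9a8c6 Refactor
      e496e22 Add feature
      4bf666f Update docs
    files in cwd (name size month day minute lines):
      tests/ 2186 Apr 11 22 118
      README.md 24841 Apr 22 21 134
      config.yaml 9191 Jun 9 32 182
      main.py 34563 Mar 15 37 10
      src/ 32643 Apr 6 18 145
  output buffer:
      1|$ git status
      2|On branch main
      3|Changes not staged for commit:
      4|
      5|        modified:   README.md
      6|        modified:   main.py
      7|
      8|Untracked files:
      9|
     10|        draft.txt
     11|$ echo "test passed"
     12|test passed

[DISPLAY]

                                                      
                                                      
                                                      
                                                      
                                                      
                                                      
━━━━━━━━━━━━━━━━━━━━━━━━━━━━━┓                        
ialogModal                   ┃                        
─────────────────────────────┨                        
e framework validates cached ┃                        
e process transforms cached r┃                        
e system handles network conn┃                        
┏━━━━━━━━━━━━━━━━━━━━━━━━━━━━━┓                       
┃ Terminal                    ┃                       
┠─────────────────────────────┨                       
┃$ git status                 ┃                       
┃On branch main               ┃                       
┃Changes not staged for commit┃                       
┃                             ┃                       
┃        modified:   README.md┃                       
┃        modified:   main.py  ┃                       
┃                             ┃                       
┃Untracked files:             ┃                       


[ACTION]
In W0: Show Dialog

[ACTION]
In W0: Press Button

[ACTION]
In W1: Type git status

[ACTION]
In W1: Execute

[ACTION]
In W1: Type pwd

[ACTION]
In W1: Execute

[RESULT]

                                                      
                                                      
                                                      
                                                      
                                                      
                                                      
━━━━━━━━━━━━━━━━━━━━━━━━━━━━━┓                        
ialogModal                   ┃                        
─────────────────────────────┨                        
e framework validates cached ┃                        
e process transforms cached r┃                        
e system handles network conn┃                        
┏━━━━━━━━━━━━━━━━━━━━━━━━━━━━━┓                       
┃ Terminal                    ┃                       
┠─────────────────────────────┨                       
┃$ git status                 ┃                       
┃On branch main               ┃                       
┃Changes not staged for commit┃                       
┃                             ┃                       
┃        modified:   main.py  ┃                       
┃        modified:   utils.py ┃                       
┃        modified:   README.md┃                       
┃$ pwd                        ┃                       


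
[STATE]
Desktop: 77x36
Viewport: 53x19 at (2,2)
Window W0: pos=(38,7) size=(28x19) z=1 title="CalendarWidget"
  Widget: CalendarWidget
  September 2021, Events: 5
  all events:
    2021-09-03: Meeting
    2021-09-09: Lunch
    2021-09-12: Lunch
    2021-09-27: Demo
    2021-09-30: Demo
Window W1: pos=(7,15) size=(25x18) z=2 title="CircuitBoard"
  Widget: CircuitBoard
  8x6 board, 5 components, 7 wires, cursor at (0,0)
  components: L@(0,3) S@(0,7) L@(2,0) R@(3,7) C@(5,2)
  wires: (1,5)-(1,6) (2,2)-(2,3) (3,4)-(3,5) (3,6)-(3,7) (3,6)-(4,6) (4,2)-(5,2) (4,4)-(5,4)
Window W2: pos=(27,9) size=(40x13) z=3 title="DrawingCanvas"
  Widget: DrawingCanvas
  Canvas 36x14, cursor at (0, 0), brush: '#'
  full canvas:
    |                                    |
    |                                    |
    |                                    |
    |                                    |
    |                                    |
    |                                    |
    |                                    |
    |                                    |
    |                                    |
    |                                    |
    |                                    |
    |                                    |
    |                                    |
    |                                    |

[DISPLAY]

                                                     
                                                     
                                                     
                                                     
                                                     
                                    ┏━━━━━━━━━━━━━━━━
                                    ┃ CalendarWidget 
                         ┏━━━━━━━━━━━━━━━━━━━━━━━━━━━
                         ┃ DrawingCanvas             
                         ┠───────────────────────────
                         ┃+                          
                         ┃                           
                         ┃                           
     ┏━━━━━━━━━━━━━━━━━━━┃                           
     ┃ CircuitBoard      ┃                           
     ┠───────────────────┃                           
     ┃   0 1 2 3 4 5 6 7 ┃                           
     ┃0  [.]          L  ┃                           
     ┃                   ┃                           


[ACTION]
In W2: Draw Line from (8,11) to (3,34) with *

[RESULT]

                                                     
                                                     
                                                     
                                                     
                                                     
                                    ┏━━━━━━━━━━━━━━━━
                                    ┃ CalendarWidget 
                         ┏━━━━━━━━━━━━━━━━━━━━━━━━━━━
                         ┃ DrawingCanvas             
                         ┠───────────────────────────
                         ┃+                          
                         ┃                           
                         ┃                           
     ┏━━━━━━━━━━━━━━━━━━━┃                           
     ┃ CircuitBoard      ┃                           
     ┠───────────────────┃                       ****
     ┃   0 1 2 3 4 5 6 7 ┃                  *****    
     ┃0  [.]          L  ┃              ****         
     ┃                   ┃           ***             


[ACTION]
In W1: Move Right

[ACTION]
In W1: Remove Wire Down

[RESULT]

                                                     
                                                     
                                                     
                                                     
                                                     
                                    ┏━━━━━━━━━━━━━━━━
                                    ┃ CalendarWidget 
                         ┏━━━━━━━━━━━━━━━━━━━━━━━━━━━
                         ┃ DrawingCanvas             
                         ┠───────────────────────────
                         ┃+                          
                         ┃                           
                         ┃                           
     ┏━━━━━━━━━━━━━━━━━━━┃                           
     ┃ CircuitBoard      ┃                           
     ┠───────────────────┃                       ****
     ┃   0 1 2 3 4 5 6 7 ┃                  *****    
     ┃0      [.]      L  ┃              ****         
     ┃                   ┃           ***             


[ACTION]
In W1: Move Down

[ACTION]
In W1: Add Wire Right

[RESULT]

                                                     
                                                     
                                                     
                                                     
                                                     
                                    ┏━━━━━━━━━━━━━━━━
                                    ┃ CalendarWidget 
                         ┏━━━━━━━━━━━━━━━━━━━━━━━━━━━
                         ┃ DrawingCanvas             
                         ┠───────────────────────────
                         ┃+                          
                         ┃                           
                         ┃                           
     ┏━━━━━━━━━━━━━━━━━━━┃                           
     ┃ CircuitBoard      ┃                           
     ┠───────────────────┃                       ****
     ┃   0 1 2 3 4 5 6 7 ┃                  *****    
     ┃0               L  ┃              ****         
     ┃                   ┃           ***             


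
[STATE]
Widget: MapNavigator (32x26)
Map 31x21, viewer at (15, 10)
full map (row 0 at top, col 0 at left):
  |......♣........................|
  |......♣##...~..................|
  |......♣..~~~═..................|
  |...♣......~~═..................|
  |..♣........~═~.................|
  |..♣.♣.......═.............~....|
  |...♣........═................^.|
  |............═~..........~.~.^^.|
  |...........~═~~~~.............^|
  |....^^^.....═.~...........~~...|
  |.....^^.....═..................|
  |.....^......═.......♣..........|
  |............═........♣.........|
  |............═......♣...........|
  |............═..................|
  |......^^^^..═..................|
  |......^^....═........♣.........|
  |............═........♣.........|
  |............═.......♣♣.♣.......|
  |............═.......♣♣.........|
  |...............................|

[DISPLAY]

                                
                                
                                
 ......♣........................
 ......♣##...~..................
 ......♣..~~~═..................
 ...♣......~~═..................
 ..♣........~═~.................
 ..♣.♣.......═.............~....
 ...♣........═................^.
 ............═~..........~.~.^^.
 ...........~═~~~~.............^
 ....^^^.....═.~...........~~...
 .....^^.....═..@...............
 .....^......═.......♣..........
 ............═........♣.........
 ............═......♣...........
 ............═..................
 ......^^^^..═..................
 ......^^....═........♣.........
 ............═........♣.........
 ............═.......♣♣.♣.......
 ............═.......♣♣.........
 ...............................
                                
                                


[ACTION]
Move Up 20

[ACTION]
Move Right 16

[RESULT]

                                
                                
                                
                                
                                
                                
                                
                                
                                
                                
                                
                                
                                
................@               
.................               
.................               
.................               
.................               
............~....               
...............^.               
..........~.~.^^.               
~~~.............^               
~...........~~...               
.................               
......♣..........               
.......♣.........               


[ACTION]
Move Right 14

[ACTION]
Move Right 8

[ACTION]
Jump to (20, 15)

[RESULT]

..♣..~~~═..................     
......~~═..................     
.......~═~.................     
♣.......═.............~....     
........═................^.     
........═~..........~.~.^^.     
.......~═~~~~.............^     
^^^.....═.~...........~~...     
.^^.....═..................     
.^......═.......♣..........     
........═........♣.........     
........═......♣...........     
........═..................     
..^^^^..═.......@..........     
..^^....═........♣.........     
........═........♣.........     
........═.......♣♣.♣.......     
........═.......♣♣.........     
...........................     
                                
                                
                                
                                
                                
                                
                                
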